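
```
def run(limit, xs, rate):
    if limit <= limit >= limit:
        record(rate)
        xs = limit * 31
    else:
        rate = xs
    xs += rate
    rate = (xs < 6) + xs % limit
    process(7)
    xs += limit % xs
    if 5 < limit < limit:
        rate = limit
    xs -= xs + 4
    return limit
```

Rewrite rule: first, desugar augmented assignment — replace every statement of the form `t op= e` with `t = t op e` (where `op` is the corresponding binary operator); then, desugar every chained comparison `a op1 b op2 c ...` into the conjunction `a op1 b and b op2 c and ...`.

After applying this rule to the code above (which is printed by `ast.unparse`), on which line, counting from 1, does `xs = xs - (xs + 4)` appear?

Transformed code:
def run(limit, xs, rate):
    if limit <= limit and limit >= limit:
        record(rate)
        xs = limit * 31
    else:
        rate = xs
    xs = xs + rate
    rate = (xs < 6) + xs % limit
    process(7)
    xs = xs + limit % xs
    if 5 < limit and limit < limit:
        rate = limit
    xs = xs - (xs + 4)
    return limit

13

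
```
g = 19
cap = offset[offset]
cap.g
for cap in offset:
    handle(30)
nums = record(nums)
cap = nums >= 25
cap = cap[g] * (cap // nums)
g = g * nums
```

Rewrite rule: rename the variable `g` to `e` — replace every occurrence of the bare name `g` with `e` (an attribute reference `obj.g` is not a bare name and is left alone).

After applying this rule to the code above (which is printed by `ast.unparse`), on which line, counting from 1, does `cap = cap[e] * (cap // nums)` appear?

Transformed code:
e = 19
cap = offset[offset]
cap.g
for cap in offset:
    handle(30)
nums = record(nums)
cap = nums >= 25
cap = cap[e] * (cap // nums)
e = e * nums

8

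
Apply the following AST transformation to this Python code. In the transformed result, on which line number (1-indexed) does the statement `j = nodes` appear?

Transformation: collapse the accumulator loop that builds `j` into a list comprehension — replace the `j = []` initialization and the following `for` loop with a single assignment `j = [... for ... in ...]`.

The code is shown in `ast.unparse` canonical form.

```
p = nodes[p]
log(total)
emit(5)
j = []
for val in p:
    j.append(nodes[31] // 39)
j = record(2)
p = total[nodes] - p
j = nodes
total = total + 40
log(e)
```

Transformed code:
p = nodes[p]
log(total)
emit(5)
j = [nodes[31] // 39 for val in p]
j = record(2)
p = total[nodes] - p
j = nodes
total = total + 40
log(e)

7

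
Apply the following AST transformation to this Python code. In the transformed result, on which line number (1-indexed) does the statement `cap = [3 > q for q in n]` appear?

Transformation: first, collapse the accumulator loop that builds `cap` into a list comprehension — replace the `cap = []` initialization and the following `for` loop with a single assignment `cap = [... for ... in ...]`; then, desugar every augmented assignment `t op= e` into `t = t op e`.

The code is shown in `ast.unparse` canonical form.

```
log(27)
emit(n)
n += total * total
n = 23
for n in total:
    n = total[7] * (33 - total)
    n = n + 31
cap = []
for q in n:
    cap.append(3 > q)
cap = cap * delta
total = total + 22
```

8

Transformed code:
log(27)
emit(n)
n = n + total * total
n = 23
for n in total:
    n = total[7] * (33 - total)
    n = n + 31
cap = [3 > q for q in n]
cap = cap * delta
total = total + 22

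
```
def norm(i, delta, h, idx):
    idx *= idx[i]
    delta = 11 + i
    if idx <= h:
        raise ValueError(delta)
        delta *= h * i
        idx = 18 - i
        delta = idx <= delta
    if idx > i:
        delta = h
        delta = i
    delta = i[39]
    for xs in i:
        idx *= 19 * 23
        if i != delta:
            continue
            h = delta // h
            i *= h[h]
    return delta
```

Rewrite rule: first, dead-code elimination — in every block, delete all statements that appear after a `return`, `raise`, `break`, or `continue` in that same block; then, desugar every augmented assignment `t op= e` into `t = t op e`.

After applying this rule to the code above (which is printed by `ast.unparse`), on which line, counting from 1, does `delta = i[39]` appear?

9

Transformed code:
def norm(i, delta, h, idx):
    idx = idx * idx[i]
    delta = 11 + i
    if idx <= h:
        raise ValueError(delta)
    if idx > i:
        delta = h
        delta = i
    delta = i[39]
    for xs in i:
        idx = idx * (19 * 23)
        if i != delta:
            continue
    return delta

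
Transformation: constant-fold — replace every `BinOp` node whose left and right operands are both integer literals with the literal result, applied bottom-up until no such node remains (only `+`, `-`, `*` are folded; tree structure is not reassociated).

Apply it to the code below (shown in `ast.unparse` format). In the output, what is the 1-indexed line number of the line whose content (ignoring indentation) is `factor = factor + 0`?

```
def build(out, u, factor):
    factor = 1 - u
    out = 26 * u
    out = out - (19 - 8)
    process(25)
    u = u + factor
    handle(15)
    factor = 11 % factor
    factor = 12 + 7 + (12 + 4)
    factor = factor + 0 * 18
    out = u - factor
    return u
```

Transformed code:
def build(out, u, factor):
    factor = 1 - u
    out = 26 * u
    out = out - 11
    process(25)
    u = u + factor
    handle(15)
    factor = 11 % factor
    factor = 35
    factor = factor + 0
    out = u - factor
    return u

10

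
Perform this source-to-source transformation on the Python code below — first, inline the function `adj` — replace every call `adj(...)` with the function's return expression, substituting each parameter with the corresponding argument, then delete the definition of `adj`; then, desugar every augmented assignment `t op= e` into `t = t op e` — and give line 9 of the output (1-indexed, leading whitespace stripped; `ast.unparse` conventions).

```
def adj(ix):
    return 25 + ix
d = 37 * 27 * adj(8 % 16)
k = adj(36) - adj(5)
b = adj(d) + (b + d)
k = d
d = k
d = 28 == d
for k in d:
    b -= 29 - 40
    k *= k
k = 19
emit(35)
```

Transformed code:
d = 37 * 27 * (25 + 8 % 16)
k = 25 + 36 - (25 + 5)
b = 25 + d + (b + d)
k = d
d = k
d = 28 == d
for k in d:
    b = b - (29 - 40)
    k = k * k
k = 19
emit(35)

k = k * k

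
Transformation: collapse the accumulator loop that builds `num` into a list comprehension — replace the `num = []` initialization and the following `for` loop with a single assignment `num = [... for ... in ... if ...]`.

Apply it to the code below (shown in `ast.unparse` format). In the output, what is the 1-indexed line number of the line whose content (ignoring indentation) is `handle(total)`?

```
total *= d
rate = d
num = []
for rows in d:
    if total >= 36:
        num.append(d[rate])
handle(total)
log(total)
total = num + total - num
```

Transformed code:
total *= d
rate = d
num = [d[rate] for rows in d if total >= 36]
handle(total)
log(total)
total = num + total - num

4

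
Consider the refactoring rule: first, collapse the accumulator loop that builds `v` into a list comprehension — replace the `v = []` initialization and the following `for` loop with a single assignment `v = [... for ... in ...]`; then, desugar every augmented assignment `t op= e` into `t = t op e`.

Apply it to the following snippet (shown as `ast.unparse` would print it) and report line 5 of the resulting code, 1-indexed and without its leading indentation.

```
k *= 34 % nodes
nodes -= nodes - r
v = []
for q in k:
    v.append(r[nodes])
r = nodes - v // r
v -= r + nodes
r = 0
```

v = v - (r + nodes)

Transformed code:
k = k * (34 % nodes)
nodes = nodes - (nodes - r)
v = [r[nodes] for q in k]
r = nodes - v // r
v = v - (r + nodes)
r = 0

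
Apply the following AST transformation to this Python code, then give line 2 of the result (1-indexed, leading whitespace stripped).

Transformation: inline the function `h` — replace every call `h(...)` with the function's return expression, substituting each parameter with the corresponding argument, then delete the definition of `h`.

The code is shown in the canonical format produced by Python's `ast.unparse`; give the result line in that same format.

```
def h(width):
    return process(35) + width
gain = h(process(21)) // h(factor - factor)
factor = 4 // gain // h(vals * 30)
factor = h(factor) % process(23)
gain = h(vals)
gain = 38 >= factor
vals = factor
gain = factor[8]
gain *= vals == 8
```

Transformed code:
gain = (process(35) + process(21)) // (process(35) + (factor - factor))
factor = 4 // gain // (process(35) + vals * 30)
factor = (process(35) + factor) % process(23)
gain = process(35) + vals
gain = 38 >= factor
vals = factor
gain = factor[8]
gain *= vals == 8

factor = 4 // gain // (process(35) + vals * 30)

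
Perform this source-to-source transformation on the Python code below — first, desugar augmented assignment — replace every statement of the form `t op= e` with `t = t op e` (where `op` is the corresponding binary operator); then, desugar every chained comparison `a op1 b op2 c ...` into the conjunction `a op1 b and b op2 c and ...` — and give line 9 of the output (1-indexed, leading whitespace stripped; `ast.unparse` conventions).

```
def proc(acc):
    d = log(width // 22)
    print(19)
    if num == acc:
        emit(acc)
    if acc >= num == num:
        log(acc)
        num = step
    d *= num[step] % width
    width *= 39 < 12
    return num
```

Transformed code:
def proc(acc):
    d = log(width // 22)
    print(19)
    if num == acc:
        emit(acc)
    if acc >= num and num == num:
        log(acc)
        num = step
    d = d * (num[step] % width)
    width = width * (39 < 12)
    return num

d = d * (num[step] % width)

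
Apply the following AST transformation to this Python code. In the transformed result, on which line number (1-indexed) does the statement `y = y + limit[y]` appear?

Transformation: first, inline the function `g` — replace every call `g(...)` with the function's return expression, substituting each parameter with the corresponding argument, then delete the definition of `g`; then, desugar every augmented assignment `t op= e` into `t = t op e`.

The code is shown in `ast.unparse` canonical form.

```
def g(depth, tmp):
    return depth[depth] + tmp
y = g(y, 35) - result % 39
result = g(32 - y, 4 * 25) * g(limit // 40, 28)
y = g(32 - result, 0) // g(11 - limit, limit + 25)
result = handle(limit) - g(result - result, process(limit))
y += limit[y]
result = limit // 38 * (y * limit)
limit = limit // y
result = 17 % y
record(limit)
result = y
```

5

Transformed code:
y = y[y] + 35 - result % 39
result = ((32 - y)[32 - y] + 4 * 25) * ((limit // 40)[limit // 40] + 28)
y = ((32 - result)[32 - result] + 0) // ((11 - limit)[11 - limit] + (limit + 25))
result = handle(limit) - ((result - result)[result - result] + process(limit))
y = y + limit[y]
result = limit // 38 * (y * limit)
limit = limit // y
result = 17 % y
record(limit)
result = y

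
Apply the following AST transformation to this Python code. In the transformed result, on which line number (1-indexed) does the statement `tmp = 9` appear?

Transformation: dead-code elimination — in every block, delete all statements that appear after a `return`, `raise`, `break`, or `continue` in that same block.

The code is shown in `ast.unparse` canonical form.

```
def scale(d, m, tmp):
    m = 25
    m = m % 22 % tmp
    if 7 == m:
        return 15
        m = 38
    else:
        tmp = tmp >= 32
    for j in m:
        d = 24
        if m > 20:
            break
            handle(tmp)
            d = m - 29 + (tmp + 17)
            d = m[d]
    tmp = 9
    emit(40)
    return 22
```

12

Transformed code:
def scale(d, m, tmp):
    m = 25
    m = m % 22 % tmp
    if 7 == m:
        return 15
    else:
        tmp = tmp >= 32
    for j in m:
        d = 24
        if m > 20:
            break
    tmp = 9
    emit(40)
    return 22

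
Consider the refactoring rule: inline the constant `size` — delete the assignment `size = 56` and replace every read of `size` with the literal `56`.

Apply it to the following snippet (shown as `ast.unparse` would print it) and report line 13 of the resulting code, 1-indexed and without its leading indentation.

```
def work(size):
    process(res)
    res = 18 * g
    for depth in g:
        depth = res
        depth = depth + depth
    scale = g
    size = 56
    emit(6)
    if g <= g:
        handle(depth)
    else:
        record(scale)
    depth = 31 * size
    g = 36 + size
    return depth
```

depth = 31 * 56

Transformed code:
def work(size):
    process(res)
    res = 18 * g
    for depth in g:
        depth = res
        depth = depth + depth
    scale = g
    emit(6)
    if g <= g:
        handle(depth)
    else:
        record(scale)
    depth = 31 * 56
    g = 36 + 56
    return depth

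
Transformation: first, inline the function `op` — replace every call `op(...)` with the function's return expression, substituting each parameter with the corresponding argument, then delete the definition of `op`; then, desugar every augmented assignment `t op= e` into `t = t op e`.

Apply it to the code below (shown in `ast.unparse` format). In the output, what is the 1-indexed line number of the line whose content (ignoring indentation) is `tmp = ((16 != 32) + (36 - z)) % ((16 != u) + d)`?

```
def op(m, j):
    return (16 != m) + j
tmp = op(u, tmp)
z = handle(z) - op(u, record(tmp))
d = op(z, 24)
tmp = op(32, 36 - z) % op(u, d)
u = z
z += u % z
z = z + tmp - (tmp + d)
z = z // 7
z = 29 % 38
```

Transformed code:
tmp = (16 != u) + tmp
z = handle(z) - ((16 != u) + record(tmp))
d = (16 != z) + 24
tmp = ((16 != 32) + (36 - z)) % ((16 != u) + d)
u = z
z = z + u % z
z = z + tmp - (tmp + d)
z = z // 7
z = 29 % 38

4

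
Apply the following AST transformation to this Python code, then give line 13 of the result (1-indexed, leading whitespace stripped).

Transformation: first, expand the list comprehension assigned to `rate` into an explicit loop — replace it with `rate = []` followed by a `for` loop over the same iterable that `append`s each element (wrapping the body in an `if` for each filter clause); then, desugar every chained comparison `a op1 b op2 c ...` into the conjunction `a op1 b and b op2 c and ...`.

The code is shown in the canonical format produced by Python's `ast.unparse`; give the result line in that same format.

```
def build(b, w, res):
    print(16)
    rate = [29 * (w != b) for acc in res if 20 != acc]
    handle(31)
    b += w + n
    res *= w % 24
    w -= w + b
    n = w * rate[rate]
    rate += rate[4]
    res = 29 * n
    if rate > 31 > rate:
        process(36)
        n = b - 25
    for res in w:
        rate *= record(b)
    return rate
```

res = 29 * n

Transformed code:
def build(b, w, res):
    print(16)
    rate = []
    for acc in res:
        if 20 != acc:
            rate.append(29 * (w != b))
    handle(31)
    b += w + n
    res *= w % 24
    w -= w + b
    n = w * rate[rate]
    rate += rate[4]
    res = 29 * n
    if rate > 31 and 31 > rate:
        process(36)
        n = b - 25
    for res in w:
        rate *= record(b)
    return rate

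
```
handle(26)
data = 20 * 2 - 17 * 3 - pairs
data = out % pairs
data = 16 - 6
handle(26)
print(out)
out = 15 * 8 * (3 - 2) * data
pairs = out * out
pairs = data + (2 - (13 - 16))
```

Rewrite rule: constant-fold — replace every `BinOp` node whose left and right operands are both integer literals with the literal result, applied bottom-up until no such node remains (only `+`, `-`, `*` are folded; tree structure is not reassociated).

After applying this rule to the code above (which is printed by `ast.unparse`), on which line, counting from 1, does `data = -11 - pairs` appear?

Transformed code:
handle(26)
data = -11 - pairs
data = out % pairs
data = 10
handle(26)
print(out)
out = 120 * data
pairs = out * out
pairs = data + 5

2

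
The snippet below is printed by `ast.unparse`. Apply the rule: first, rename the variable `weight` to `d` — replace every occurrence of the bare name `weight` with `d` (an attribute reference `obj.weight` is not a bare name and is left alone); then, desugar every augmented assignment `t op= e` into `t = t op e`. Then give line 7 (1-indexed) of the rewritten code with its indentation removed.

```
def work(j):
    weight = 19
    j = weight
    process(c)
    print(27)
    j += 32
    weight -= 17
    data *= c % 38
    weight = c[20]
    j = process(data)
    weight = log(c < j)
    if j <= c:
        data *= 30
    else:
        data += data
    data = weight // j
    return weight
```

d = d - 17

Transformed code:
def work(j):
    d = 19
    j = d
    process(c)
    print(27)
    j = j + 32
    d = d - 17
    data = data * (c % 38)
    d = c[20]
    j = process(data)
    d = log(c < j)
    if j <= c:
        data = data * 30
    else:
        data = data + data
    data = d // j
    return d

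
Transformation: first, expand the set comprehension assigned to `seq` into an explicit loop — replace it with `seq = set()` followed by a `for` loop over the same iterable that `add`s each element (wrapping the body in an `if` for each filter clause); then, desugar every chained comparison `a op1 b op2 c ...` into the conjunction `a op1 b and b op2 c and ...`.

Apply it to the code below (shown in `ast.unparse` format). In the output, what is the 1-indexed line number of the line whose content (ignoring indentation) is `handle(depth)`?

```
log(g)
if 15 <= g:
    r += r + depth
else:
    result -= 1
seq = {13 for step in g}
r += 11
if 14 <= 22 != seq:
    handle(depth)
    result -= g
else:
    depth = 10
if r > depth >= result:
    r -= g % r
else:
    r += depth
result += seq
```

11

Transformed code:
log(g)
if 15 <= g:
    r += r + depth
else:
    result -= 1
seq = set()
for step in g:
    seq.add(13)
r += 11
if 14 <= 22 and 22 != seq:
    handle(depth)
    result -= g
else:
    depth = 10
if r > depth and depth >= result:
    r -= g % r
else:
    r += depth
result += seq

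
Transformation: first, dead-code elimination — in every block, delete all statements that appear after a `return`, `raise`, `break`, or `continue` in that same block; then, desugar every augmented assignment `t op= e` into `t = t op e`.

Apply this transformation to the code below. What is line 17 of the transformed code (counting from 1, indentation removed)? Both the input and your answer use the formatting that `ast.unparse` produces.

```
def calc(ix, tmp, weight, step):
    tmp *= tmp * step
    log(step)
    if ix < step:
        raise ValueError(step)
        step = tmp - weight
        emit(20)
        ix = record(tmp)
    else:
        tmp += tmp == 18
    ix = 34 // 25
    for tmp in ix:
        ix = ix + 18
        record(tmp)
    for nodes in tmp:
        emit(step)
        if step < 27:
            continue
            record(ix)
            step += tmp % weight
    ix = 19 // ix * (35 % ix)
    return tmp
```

Transformed code:
def calc(ix, tmp, weight, step):
    tmp = tmp * (tmp * step)
    log(step)
    if ix < step:
        raise ValueError(step)
    else:
        tmp = tmp + (tmp == 18)
    ix = 34 // 25
    for tmp in ix:
        ix = ix + 18
        record(tmp)
    for nodes in tmp:
        emit(step)
        if step < 27:
            continue
    ix = 19 // ix * (35 % ix)
    return tmp

return tmp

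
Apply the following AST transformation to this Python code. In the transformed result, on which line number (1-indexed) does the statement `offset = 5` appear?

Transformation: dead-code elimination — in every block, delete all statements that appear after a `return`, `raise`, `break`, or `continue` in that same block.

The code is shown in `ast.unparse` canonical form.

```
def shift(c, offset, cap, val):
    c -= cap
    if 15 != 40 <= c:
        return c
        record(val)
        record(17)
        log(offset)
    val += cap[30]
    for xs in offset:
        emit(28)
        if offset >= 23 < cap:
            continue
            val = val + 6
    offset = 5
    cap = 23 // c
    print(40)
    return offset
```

10

Transformed code:
def shift(c, offset, cap, val):
    c -= cap
    if 15 != 40 <= c:
        return c
    val += cap[30]
    for xs in offset:
        emit(28)
        if offset >= 23 < cap:
            continue
    offset = 5
    cap = 23 // c
    print(40)
    return offset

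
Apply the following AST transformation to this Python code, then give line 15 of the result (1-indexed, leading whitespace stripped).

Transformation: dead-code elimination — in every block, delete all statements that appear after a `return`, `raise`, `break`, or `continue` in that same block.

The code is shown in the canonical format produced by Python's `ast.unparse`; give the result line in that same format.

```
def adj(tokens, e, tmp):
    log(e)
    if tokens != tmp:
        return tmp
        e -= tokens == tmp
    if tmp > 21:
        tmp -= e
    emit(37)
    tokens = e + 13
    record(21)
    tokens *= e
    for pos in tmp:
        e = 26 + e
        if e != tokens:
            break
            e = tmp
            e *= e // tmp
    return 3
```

return 3

Transformed code:
def adj(tokens, e, tmp):
    log(e)
    if tokens != tmp:
        return tmp
    if tmp > 21:
        tmp -= e
    emit(37)
    tokens = e + 13
    record(21)
    tokens *= e
    for pos in tmp:
        e = 26 + e
        if e != tokens:
            break
    return 3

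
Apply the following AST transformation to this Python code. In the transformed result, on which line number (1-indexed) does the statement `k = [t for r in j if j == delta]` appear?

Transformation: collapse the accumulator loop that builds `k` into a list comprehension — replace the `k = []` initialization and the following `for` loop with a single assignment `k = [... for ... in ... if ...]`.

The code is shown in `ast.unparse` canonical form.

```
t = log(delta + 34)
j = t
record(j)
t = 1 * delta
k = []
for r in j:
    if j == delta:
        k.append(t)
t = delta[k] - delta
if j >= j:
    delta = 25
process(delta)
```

Transformed code:
t = log(delta + 34)
j = t
record(j)
t = 1 * delta
k = [t for r in j if j == delta]
t = delta[k] - delta
if j >= j:
    delta = 25
process(delta)

5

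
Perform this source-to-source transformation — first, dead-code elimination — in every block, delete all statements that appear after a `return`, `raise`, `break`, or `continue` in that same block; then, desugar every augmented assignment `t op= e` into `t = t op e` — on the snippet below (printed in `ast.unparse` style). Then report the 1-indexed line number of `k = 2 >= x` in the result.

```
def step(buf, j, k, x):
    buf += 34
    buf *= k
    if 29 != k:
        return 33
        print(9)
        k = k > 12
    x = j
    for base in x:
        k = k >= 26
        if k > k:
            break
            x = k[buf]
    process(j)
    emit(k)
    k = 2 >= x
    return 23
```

13

Transformed code:
def step(buf, j, k, x):
    buf = buf + 34
    buf = buf * k
    if 29 != k:
        return 33
    x = j
    for base in x:
        k = k >= 26
        if k > k:
            break
    process(j)
    emit(k)
    k = 2 >= x
    return 23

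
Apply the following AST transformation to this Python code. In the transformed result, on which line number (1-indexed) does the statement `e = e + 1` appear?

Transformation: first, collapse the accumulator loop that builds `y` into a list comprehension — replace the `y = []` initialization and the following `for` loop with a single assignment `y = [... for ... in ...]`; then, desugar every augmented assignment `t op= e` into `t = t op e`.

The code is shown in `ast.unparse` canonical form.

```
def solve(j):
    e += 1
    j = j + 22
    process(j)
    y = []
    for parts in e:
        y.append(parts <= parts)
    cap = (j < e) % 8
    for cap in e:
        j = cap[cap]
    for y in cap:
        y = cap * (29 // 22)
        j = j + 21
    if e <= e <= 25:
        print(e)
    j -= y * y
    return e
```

Transformed code:
def solve(j):
    e = e + 1
    j = j + 22
    process(j)
    y = [parts <= parts for parts in e]
    cap = (j < e) % 8
    for cap in e:
        j = cap[cap]
    for y in cap:
        y = cap * (29 // 22)
        j = j + 21
    if e <= e <= 25:
        print(e)
    j = j - y * y
    return e

2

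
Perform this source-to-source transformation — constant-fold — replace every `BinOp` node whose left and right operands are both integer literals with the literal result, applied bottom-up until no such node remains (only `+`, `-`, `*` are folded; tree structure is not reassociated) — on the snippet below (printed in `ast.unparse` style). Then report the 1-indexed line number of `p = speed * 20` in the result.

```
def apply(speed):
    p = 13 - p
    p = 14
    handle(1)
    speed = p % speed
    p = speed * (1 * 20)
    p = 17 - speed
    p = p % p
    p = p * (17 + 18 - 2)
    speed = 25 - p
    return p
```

Transformed code:
def apply(speed):
    p = 13 - p
    p = 14
    handle(1)
    speed = p % speed
    p = speed * 20
    p = 17 - speed
    p = p % p
    p = p * 33
    speed = 25 - p
    return p

6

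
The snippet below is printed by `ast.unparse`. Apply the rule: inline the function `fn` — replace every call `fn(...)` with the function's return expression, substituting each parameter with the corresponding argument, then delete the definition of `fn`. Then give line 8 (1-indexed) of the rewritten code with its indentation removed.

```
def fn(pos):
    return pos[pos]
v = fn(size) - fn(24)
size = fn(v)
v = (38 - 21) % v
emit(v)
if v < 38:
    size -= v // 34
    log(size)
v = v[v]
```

v = v[v]

Transformed code:
v = size[size] - 24[24]
size = v[v]
v = (38 - 21) % v
emit(v)
if v < 38:
    size -= v // 34
    log(size)
v = v[v]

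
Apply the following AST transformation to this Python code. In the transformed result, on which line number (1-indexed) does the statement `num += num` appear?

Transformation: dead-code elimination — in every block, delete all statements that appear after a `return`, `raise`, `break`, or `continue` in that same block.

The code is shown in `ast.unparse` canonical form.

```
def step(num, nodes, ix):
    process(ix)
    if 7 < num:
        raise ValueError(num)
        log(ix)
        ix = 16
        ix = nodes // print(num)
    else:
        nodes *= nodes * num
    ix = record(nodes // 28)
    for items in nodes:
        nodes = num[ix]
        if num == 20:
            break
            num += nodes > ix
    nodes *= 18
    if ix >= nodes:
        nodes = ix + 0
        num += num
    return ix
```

Transformed code:
def step(num, nodes, ix):
    process(ix)
    if 7 < num:
        raise ValueError(num)
    else:
        nodes *= nodes * num
    ix = record(nodes // 28)
    for items in nodes:
        nodes = num[ix]
        if num == 20:
            break
    nodes *= 18
    if ix >= nodes:
        nodes = ix + 0
        num += num
    return ix

15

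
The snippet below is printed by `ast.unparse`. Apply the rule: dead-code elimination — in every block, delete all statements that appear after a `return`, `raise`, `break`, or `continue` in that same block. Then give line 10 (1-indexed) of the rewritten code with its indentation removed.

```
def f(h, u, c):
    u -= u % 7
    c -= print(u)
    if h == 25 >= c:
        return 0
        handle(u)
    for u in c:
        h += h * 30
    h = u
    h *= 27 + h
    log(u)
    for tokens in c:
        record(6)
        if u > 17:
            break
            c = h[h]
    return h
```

log(u)

Transformed code:
def f(h, u, c):
    u -= u % 7
    c -= print(u)
    if h == 25 >= c:
        return 0
    for u in c:
        h += h * 30
    h = u
    h *= 27 + h
    log(u)
    for tokens in c:
        record(6)
        if u > 17:
            break
    return h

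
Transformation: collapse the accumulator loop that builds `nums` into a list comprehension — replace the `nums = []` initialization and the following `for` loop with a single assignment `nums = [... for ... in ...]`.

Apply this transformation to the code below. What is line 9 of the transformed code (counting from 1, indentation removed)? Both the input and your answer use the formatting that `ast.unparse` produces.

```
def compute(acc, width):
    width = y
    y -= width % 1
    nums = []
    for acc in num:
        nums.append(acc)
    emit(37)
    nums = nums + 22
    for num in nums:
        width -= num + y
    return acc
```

return acc

Transformed code:
def compute(acc, width):
    width = y
    y -= width % 1
    nums = [acc for acc in num]
    emit(37)
    nums = nums + 22
    for num in nums:
        width -= num + y
    return acc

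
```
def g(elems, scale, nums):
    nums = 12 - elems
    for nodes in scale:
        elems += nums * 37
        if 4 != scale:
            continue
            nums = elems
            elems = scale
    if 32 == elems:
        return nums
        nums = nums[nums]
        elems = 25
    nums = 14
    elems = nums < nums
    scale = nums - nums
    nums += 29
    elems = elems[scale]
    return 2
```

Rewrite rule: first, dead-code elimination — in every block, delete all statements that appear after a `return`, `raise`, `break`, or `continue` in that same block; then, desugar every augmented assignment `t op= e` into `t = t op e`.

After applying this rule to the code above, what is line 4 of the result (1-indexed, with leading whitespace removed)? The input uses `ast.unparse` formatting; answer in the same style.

Transformed code:
def g(elems, scale, nums):
    nums = 12 - elems
    for nodes in scale:
        elems = elems + nums * 37
        if 4 != scale:
            continue
    if 32 == elems:
        return nums
    nums = 14
    elems = nums < nums
    scale = nums - nums
    nums = nums + 29
    elems = elems[scale]
    return 2

elems = elems + nums * 37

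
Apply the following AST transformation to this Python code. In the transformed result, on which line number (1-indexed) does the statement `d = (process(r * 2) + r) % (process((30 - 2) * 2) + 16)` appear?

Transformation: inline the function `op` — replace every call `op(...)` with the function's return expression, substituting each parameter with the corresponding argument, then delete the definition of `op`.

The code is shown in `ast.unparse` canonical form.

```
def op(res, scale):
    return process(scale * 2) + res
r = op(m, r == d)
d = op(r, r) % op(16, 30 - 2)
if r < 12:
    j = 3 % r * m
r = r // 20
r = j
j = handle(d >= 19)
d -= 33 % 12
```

2

Transformed code:
r = process((r == d) * 2) + m
d = (process(r * 2) + r) % (process((30 - 2) * 2) + 16)
if r < 12:
    j = 3 % r * m
r = r // 20
r = j
j = handle(d >= 19)
d -= 33 % 12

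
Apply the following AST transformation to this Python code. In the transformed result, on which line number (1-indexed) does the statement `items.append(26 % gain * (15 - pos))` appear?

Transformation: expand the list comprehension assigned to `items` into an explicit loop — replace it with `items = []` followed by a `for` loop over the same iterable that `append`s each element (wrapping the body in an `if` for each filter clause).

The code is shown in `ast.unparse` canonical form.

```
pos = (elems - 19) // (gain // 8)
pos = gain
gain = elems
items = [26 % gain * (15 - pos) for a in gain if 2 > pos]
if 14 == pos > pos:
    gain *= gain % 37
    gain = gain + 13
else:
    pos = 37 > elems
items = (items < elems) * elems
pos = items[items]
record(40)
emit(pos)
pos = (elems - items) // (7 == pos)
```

Transformed code:
pos = (elems - 19) // (gain // 8)
pos = gain
gain = elems
items = []
for a in gain:
    if 2 > pos:
        items.append(26 % gain * (15 - pos))
if 14 == pos > pos:
    gain *= gain % 37
    gain = gain + 13
else:
    pos = 37 > elems
items = (items < elems) * elems
pos = items[items]
record(40)
emit(pos)
pos = (elems - items) // (7 == pos)

7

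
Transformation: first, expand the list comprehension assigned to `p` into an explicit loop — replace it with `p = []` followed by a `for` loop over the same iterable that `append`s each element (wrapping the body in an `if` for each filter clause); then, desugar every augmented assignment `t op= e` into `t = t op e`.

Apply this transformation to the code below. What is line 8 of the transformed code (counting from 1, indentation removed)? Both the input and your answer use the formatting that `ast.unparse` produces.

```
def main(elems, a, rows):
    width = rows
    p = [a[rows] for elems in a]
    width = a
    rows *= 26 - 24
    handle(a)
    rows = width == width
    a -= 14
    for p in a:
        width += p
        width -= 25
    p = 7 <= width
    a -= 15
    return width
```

Transformed code:
def main(elems, a, rows):
    width = rows
    p = []
    for elems in a:
        p.append(a[rows])
    width = a
    rows = rows * (26 - 24)
    handle(a)
    rows = width == width
    a = a - 14
    for p in a:
        width = width + p
        width = width - 25
    p = 7 <= width
    a = a - 15
    return width

handle(a)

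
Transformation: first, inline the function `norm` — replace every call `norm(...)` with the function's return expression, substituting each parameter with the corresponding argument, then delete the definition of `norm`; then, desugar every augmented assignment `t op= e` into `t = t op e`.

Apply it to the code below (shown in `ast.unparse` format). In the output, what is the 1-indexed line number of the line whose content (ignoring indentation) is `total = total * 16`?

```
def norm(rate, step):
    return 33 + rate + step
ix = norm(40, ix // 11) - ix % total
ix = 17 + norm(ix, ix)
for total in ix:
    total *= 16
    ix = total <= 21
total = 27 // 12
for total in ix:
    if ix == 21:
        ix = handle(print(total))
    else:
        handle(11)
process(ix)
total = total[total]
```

4

Transformed code:
ix = 33 + 40 + ix // 11 - ix % total
ix = 17 + (33 + ix + ix)
for total in ix:
    total = total * 16
    ix = total <= 21
total = 27 // 12
for total in ix:
    if ix == 21:
        ix = handle(print(total))
    else:
        handle(11)
process(ix)
total = total[total]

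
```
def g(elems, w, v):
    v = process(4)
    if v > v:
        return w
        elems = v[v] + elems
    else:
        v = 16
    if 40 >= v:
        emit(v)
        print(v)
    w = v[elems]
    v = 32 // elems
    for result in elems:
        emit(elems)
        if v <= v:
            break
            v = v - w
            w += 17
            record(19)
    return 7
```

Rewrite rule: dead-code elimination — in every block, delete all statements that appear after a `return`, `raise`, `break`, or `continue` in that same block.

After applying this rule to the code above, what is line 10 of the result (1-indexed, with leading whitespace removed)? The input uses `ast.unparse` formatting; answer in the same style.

Transformed code:
def g(elems, w, v):
    v = process(4)
    if v > v:
        return w
    else:
        v = 16
    if 40 >= v:
        emit(v)
        print(v)
    w = v[elems]
    v = 32 // elems
    for result in elems:
        emit(elems)
        if v <= v:
            break
    return 7

w = v[elems]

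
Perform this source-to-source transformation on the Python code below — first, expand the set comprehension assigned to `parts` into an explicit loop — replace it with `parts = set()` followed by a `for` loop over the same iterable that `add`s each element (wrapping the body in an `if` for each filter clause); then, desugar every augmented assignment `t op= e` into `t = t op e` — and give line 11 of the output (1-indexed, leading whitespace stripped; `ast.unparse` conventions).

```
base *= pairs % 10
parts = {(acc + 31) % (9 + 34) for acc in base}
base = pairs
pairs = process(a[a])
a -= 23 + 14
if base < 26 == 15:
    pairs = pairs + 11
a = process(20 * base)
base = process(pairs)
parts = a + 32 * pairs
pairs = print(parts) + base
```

Transformed code:
base = base * (pairs % 10)
parts = set()
for acc in base:
    parts.add((acc + 31) % (9 + 34))
base = pairs
pairs = process(a[a])
a = a - (23 + 14)
if base < 26 == 15:
    pairs = pairs + 11
a = process(20 * base)
base = process(pairs)
parts = a + 32 * pairs
pairs = print(parts) + base

base = process(pairs)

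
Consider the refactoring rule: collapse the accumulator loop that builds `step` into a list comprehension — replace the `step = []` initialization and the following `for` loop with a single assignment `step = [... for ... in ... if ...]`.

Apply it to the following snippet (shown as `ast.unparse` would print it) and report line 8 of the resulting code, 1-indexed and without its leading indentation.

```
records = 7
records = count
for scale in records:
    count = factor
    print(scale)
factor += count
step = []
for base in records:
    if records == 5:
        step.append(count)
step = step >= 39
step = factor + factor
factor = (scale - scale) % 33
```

step = step >= 39

Transformed code:
records = 7
records = count
for scale in records:
    count = factor
    print(scale)
factor += count
step = [count for base in records if records == 5]
step = step >= 39
step = factor + factor
factor = (scale - scale) % 33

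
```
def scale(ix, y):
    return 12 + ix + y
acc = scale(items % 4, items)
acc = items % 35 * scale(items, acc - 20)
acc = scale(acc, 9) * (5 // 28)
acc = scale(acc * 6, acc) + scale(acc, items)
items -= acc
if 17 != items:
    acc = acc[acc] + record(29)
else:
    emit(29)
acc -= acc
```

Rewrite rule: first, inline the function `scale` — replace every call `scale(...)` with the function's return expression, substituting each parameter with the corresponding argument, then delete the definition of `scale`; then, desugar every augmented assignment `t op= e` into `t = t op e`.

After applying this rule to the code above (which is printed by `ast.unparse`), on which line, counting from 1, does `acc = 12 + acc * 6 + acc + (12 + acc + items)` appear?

Transformed code:
acc = 12 + items % 4 + items
acc = items % 35 * (12 + items + (acc - 20))
acc = (12 + acc + 9) * (5 // 28)
acc = 12 + acc * 6 + acc + (12 + acc + items)
items = items - acc
if 17 != items:
    acc = acc[acc] + record(29)
else:
    emit(29)
acc = acc - acc

4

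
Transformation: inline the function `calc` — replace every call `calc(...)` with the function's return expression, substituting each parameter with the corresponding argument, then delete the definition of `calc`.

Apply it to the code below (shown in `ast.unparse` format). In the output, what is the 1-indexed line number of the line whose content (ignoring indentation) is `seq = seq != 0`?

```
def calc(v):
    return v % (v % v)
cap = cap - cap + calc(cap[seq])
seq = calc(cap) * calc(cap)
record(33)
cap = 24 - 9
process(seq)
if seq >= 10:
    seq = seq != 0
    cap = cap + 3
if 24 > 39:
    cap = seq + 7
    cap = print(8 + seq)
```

7

Transformed code:
cap = cap - cap + cap[seq] % (cap[seq] % cap[seq])
seq = cap % (cap % cap) * (cap % (cap % cap))
record(33)
cap = 24 - 9
process(seq)
if seq >= 10:
    seq = seq != 0
    cap = cap + 3
if 24 > 39:
    cap = seq + 7
    cap = print(8 + seq)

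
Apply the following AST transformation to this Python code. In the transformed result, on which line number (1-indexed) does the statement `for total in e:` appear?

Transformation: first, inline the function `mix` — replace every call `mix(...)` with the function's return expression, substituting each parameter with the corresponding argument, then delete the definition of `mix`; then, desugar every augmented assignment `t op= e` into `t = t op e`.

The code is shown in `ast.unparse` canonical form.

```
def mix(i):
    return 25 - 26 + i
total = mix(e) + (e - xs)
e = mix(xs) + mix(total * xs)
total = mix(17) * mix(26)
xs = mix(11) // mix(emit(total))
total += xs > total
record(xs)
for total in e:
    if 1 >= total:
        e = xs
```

7

Transformed code:
total = 25 - 26 + e + (e - xs)
e = 25 - 26 + xs + (25 - 26 + total * xs)
total = (25 - 26 + 17) * (25 - 26 + 26)
xs = (25 - 26 + 11) // (25 - 26 + emit(total))
total = total + (xs > total)
record(xs)
for total in e:
    if 1 >= total:
        e = xs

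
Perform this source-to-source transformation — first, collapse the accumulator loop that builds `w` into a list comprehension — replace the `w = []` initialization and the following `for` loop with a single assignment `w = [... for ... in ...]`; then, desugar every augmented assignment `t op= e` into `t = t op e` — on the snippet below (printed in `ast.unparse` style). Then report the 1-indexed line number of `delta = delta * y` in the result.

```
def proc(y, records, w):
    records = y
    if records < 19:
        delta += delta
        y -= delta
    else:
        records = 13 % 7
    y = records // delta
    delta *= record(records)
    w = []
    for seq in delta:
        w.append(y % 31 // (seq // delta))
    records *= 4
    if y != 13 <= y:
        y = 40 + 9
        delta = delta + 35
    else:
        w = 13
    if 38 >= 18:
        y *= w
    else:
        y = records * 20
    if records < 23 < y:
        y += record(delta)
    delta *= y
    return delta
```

23

Transformed code:
def proc(y, records, w):
    records = y
    if records < 19:
        delta = delta + delta
        y = y - delta
    else:
        records = 13 % 7
    y = records // delta
    delta = delta * record(records)
    w = [y % 31 // (seq // delta) for seq in delta]
    records = records * 4
    if y != 13 <= y:
        y = 40 + 9
        delta = delta + 35
    else:
        w = 13
    if 38 >= 18:
        y = y * w
    else:
        y = records * 20
    if records < 23 < y:
        y = y + record(delta)
    delta = delta * y
    return delta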